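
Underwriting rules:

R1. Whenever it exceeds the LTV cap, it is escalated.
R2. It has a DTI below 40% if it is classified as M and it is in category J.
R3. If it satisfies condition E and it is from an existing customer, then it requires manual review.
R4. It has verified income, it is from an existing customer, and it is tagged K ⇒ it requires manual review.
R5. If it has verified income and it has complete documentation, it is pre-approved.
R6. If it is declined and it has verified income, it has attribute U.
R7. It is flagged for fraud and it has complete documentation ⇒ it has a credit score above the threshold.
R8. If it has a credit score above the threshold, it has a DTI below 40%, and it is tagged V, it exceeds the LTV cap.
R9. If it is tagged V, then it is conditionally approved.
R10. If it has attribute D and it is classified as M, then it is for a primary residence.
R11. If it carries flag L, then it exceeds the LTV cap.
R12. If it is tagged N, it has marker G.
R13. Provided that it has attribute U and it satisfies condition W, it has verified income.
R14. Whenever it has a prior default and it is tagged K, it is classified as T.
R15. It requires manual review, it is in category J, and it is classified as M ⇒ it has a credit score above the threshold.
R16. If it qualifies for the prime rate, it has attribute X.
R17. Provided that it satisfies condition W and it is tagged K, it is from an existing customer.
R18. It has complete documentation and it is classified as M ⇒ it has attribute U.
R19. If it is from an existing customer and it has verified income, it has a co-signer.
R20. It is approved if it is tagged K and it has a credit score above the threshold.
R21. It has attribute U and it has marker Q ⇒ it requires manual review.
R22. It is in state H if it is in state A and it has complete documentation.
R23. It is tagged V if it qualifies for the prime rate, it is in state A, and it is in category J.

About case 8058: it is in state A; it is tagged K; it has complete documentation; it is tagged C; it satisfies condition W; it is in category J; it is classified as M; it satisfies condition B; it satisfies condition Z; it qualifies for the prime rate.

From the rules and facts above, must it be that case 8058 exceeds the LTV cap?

Yes

By R2 (it is classified as M, it is in category J): it has a DTI below 40%.
By R17 (it satisfies condition W, it is tagged K): it is from an existing customer.
By R18 (it has complete documentation, it is classified as M): it has attribute U.
By R23 (it qualifies for the prime rate, it is in state A, it is in category J): it is tagged V.
By R13 (it has attribute U, it satisfies condition W): it has verified income.
By R4 (it has verified income, it is from an existing customer, it is tagged K): it requires manual review.
By R15 (it requires manual review, it is in category J, it is classified as M): it has a credit score above the threshold.
By R8 (it has a credit score above the threshold, it has a DTI below 40%, it is tagged V): it exceeds the LTV cap.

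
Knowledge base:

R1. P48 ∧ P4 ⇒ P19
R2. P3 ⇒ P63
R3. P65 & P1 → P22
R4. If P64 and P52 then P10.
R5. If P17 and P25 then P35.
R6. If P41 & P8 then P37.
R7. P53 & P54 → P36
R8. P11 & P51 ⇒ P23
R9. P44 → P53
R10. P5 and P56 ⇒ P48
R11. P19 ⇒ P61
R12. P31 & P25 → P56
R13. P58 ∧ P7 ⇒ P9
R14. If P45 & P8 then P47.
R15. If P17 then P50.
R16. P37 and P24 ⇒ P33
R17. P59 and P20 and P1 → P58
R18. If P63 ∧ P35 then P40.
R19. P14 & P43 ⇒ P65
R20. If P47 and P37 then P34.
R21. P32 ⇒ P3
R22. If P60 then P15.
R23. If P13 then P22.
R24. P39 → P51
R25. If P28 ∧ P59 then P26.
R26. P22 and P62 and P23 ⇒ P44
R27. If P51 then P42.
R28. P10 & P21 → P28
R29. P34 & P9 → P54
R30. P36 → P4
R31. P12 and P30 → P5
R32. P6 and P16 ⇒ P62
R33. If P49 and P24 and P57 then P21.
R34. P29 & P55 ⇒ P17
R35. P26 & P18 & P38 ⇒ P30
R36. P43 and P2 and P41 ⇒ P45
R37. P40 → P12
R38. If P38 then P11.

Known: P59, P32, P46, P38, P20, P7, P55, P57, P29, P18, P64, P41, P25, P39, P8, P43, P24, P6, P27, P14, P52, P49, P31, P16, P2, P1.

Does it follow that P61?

Yes

P10  (by R4: P64, P52)
P37  (by R6: P41, P8)
P56  (by R12: P31, P25)
P58  (by R17: P59, P20, P1)
P65  (by R19: P14, P43)
P3  (by R21: P32)
P51  (by R24: P39)
P62  (by R32: P6, P16)
P21  (by R33: P49, P24, P57)
P17  (by R34: P29, P55)
P45  (by R36: P43, P2, P41)
P11  (by R38: P38)
P63  (by R2: P3)
P22  (by R3: P65, P1)
P35  (by R5: P17, P25)
P23  (by R8: P11, P51)
P9  (by R13: P58, P7)
P47  (by R14: P45, P8)
P40  (by R18: P63, P35)
P34  (by R20: P47, P37)
P44  (by R26: P22, P62, P23)
P28  (by R28: P10, P21)
P54  (by R29: P34, P9)
P12  (by R37: P40)
P53  (by R9: P44)
P26  (by R25: P28, P59)
P30  (by R35: P26, P18, P38)
P36  (by R7: P53, P54)
P4  (by R30: P36)
P5  (by R31: P12, P30)
P48  (by R10: P5, P56)
P19  (by R1: P48, P4)
P61  (by R11: P19)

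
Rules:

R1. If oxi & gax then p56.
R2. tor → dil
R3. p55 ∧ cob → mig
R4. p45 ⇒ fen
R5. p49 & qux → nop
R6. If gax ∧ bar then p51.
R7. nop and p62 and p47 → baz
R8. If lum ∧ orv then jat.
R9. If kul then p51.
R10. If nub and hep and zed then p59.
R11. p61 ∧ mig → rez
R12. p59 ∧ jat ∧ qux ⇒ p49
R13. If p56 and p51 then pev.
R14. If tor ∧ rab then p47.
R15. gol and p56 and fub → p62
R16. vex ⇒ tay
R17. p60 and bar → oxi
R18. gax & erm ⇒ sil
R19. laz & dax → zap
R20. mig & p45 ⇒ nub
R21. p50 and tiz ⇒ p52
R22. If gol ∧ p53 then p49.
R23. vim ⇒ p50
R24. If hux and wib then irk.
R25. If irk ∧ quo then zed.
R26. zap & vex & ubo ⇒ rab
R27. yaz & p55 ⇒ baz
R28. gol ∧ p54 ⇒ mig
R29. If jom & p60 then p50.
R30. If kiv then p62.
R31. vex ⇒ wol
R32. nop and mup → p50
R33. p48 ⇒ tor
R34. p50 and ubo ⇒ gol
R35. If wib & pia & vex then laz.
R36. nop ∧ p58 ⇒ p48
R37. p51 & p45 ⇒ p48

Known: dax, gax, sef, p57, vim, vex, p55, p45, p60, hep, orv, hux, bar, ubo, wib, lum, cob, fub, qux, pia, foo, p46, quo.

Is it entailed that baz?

Yes

mig  (by R3: p55, cob)
p51  (by R6: gax, bar)
jat  (by R8: lum, orv)
oxi  (by R17: p60, bar)
nub  (by R20: mig, p45)
p50  (by R23: vim)
irk  (by R24: hux, wib)
zed  (by R25: irk, quo)
gol  (by R34: p50, ubo)
laz  (by R35: wib, pia, vex)
p48  (by R37: p51, p45)
p56  (by R1: oxi, gax)
p59  (by R10: nub, hep, zed)
p49  (by R12: p59, jat, qux)
p62  (by R15: gol, p56, fub)
zap  (by R19: laz, dax)
rab  (by R26: zap, vex, ubo)
tor  (by R33: p48)
nop  (by R5: p49, qux)
p47  (by R14: tor, rab)
baz  (by R7: nop, p62, p47)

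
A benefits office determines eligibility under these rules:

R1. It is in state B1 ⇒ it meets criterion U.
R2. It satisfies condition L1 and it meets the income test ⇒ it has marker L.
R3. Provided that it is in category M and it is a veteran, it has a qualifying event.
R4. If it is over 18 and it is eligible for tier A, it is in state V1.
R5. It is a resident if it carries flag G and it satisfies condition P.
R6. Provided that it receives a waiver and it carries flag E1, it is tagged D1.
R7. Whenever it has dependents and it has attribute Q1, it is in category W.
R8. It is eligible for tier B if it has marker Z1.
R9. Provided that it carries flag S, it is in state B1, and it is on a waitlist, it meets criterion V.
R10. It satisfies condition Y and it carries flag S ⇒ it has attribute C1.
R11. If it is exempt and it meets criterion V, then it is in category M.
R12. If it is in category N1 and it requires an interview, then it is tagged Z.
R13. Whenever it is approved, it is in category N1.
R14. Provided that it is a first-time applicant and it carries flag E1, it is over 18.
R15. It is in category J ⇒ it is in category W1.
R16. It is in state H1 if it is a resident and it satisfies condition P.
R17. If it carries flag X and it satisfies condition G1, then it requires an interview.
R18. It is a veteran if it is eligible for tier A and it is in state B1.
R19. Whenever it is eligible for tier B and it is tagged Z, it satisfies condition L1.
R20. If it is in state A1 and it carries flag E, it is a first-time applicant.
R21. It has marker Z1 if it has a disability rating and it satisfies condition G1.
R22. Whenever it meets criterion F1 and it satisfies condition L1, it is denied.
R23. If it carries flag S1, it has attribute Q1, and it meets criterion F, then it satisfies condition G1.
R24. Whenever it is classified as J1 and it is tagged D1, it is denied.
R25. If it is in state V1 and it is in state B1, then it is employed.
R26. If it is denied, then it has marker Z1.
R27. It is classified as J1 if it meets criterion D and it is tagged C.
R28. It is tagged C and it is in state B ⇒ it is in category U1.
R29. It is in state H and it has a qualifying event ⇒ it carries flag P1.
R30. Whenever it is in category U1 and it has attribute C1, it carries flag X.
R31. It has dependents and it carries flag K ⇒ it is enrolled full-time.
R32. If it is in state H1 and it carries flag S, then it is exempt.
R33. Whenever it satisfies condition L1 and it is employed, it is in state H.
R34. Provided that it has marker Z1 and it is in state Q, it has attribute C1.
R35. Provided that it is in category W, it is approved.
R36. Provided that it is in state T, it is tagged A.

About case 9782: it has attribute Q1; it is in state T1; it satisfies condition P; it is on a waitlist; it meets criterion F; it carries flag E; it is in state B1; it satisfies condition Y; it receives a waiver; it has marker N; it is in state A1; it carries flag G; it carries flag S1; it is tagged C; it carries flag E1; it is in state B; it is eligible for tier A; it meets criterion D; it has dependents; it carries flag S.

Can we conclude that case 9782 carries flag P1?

Yes

By R5 (it carries flag G, it satisfies condition P): it is a resident.
By R6 (it receives a waiver, it carries flag E1): it is tagged D1.
By R7 (it has dependents, it has attribute Q1): it is in category W.
By R9 (it carries flag S, it is in state B1, it is on a waitlist): it meets criterion V.
By R10 (it satisfies condition Y, it carries flag S): it has attribute C1.
By R16 (it is a resident, it satisfies condition P): it is in state H1.
By R18 (it is eligible for tier A, it is in state B1): it is a veteran.
By R20 (it is in state A1, it carries flag E): it is a first-time applicant.
By R23 (it carries flag S1, it has attribute Q1, it meets criterion F): it satisfies condition G1.
By R27 (it meets criterion D, it is tagged C): it is classified as J1.
By R28 (it is tagged C, it is in state B): it is in category U1.
By R30 (it is in category U1, it has attribute C1): it carries flag X.
By R32 (it is in state H1, it carries flag S): it is exempt.
By R35 (it is in category W): it is approved.
By R11 (it is exempt, it meets criterion V): it is in category M.
By R13 (it is approved): it is in category N1.
By R14 (it is a first-time applicant, it carries flag E1): it is over 18.
By R17 (it carries flag X, it satisfies condition G1): it requires an interview.
By R24 (it is classified as J1, it is tagged D1): it is denied.
By R26 (it is denied): it has marker Z1.
By R3 (it is in category M, it is a veteran): it has a qualifying event.
By R4 (it is over 18, it is eligible for tier A): it is in state V1.
By R8 (it has marker Z1): it is eligible for tier B.
By R12 (it is in category N1, it requires an interview): it is tagged Z.
By R19 (it is eligible for tier B, it is tagged Z): it satisfies condition L1.
By R25 (it is in state V1, it is in state B1): it is employed.
By R33 (it satisfies condition L1, it is employed): it is in state H.
By R29 (it is in state H, it has a qualifying event): it carries flag P1.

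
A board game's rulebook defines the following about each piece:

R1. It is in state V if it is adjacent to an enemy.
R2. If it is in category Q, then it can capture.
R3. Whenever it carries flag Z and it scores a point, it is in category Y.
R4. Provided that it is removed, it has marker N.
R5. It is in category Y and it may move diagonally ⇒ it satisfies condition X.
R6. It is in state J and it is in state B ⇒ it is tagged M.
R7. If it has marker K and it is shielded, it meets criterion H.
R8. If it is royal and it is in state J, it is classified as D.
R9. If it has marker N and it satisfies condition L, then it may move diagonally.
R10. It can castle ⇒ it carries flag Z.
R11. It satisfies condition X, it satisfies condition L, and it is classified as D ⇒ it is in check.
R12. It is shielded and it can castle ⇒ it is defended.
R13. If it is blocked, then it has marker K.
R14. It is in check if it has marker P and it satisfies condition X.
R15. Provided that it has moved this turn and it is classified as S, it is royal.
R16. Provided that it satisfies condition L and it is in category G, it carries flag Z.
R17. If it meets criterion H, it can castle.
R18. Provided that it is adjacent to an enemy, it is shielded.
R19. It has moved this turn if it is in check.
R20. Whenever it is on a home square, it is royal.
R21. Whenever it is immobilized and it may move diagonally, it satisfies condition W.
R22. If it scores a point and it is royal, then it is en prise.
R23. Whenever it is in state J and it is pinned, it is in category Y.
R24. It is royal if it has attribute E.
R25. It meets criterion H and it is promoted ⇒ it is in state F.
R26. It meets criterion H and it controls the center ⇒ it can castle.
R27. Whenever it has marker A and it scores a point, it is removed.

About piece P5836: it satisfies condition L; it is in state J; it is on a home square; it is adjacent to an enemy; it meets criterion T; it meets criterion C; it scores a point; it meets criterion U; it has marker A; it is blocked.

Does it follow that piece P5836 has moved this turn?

By R13 (it is blocked): it has marker K.
By R18 (it is adjacent to an enemy): it is shielded.
By R20 (it is on a home square): it is royal.
By R27 (it has marker A, it scores a point): it is removed.
By R4 (it is removed): it has marker N.
By R7 (it has marker K, it is shielded): it meets criterion H.
By R8 (it is royal, it is in state J): it is classified as D.
By R9 (it has marker N, it satisfies condition L): it may move diagonally.
By R17 (it meets criterion H): it can castle.
By R10 (it can castle): it carries flag Z.
By R3 (it carries flag Z, it scores a point): it is in category Y.
By R5 (it is in category Y, it may move diagonally): it satisfies condition X.
By R11 (it satisfies condition X, it satisfies condition L, it is classified as D): it is in check.
By R19 (it is in check): it has moved this turn.

Yes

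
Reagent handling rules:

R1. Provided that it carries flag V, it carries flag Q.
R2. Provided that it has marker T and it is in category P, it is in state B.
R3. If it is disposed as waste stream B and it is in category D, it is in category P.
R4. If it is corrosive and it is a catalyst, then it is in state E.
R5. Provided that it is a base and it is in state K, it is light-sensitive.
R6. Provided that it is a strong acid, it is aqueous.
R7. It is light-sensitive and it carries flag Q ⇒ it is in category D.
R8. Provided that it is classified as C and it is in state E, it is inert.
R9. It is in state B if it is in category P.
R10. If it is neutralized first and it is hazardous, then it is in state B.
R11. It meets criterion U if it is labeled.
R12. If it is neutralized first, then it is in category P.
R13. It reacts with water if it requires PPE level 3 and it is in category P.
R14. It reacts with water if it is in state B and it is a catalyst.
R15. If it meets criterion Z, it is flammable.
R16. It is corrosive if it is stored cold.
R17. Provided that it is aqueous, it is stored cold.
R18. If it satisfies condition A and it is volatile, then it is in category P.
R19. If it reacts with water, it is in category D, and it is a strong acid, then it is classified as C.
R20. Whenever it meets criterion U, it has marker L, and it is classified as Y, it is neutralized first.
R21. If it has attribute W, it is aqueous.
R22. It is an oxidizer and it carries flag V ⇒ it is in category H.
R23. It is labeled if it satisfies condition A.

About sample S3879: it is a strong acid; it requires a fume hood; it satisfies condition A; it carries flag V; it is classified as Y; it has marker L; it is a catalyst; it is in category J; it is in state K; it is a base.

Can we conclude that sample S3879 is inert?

By R1 (it carries flag V): it carries flag Q.
By R5 (it is a base, it is in state K): it is light-sensitive.
By R6 (it is a strong acid): it is aqueous.
By R7 (it is light-sensitive, it carries flag Q): it is in category D.
By R17 (it is aqueous): it is stored cold.
By R23 (it satisfies condition A): it is labeled.
By R11 (it is labeled): it meets criterion U.
By R16 (it is stored cold): it is corrosive.
By R20 (it meets criterion U, it has marker L, it is classified as Y): it is neutralized first.
By R4 (it is corrosive, it is a catalyst): it is in state E.
By R12 (it is neutralized first): it is in category P.
By R9 (it is in category P): it is in state B.
By R14 (it is in state B, it is a catalyst): it reacts with water.
By R19 (it reacts with water, it is in category D, it is a strong acid): it is classified as C.
By R8 (it is classified as C, it is in state E): it is inert.

Yes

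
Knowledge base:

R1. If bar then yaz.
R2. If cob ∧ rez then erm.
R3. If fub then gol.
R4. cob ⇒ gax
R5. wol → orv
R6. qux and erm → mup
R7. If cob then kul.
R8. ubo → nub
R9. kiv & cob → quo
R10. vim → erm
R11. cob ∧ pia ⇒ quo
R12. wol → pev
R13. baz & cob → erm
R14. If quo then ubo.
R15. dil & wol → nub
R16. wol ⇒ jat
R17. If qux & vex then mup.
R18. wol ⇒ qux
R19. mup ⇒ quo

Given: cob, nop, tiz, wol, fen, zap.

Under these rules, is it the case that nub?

No

Forward chaining from the given facts derives: gax, orv, kul, pev, jat, qux.
Rules concluding nub: R8 needs ubo; R15 needs dil — none of these are established.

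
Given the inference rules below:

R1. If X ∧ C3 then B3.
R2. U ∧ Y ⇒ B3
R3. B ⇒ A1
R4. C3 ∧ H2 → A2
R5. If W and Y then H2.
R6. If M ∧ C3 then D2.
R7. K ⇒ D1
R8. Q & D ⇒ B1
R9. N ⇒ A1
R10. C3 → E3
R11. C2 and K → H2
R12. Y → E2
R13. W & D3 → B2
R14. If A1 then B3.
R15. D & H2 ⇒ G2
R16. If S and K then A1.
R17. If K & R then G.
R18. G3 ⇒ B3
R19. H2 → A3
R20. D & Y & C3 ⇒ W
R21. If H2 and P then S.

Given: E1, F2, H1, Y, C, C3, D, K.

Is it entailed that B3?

No

Forward chaining from the given facts derives: D1, E3, E2, W, H2, G2, A3, A2.
Rules concluding B3: R1 needs X; R2 needs U; R14 needs A1; R18 needs G3 — none of these are established.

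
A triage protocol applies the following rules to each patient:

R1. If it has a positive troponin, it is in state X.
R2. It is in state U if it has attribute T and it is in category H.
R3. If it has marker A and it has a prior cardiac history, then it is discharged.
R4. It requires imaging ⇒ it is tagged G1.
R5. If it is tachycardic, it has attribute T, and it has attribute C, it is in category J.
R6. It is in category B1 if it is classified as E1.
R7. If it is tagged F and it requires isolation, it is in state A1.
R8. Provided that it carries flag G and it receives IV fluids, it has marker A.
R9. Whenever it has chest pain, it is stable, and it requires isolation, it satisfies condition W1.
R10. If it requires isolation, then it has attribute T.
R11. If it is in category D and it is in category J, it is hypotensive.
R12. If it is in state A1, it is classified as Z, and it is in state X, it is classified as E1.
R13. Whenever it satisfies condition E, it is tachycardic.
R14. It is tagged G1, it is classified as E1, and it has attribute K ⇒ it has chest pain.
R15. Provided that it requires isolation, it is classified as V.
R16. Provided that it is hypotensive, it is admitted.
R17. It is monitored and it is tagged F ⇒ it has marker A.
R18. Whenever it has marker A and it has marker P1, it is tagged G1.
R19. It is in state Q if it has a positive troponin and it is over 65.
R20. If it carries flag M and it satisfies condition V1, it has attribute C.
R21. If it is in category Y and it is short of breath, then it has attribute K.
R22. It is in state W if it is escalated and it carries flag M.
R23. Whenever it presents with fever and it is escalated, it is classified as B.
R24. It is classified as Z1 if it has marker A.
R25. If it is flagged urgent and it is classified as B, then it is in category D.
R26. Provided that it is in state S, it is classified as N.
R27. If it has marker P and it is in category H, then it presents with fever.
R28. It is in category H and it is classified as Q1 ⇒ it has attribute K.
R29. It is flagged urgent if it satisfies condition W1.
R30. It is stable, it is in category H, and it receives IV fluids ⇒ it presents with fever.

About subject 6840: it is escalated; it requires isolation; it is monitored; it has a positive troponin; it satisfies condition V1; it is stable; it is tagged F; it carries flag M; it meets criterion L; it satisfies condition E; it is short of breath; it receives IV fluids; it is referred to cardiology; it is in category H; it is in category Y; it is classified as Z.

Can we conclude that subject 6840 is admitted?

Forward chaining from the given facts derives: is in state X, is in state A1, has attribute T, is classified as E1, is tachycardic, is classified as V, has marker A, has attribute C, has attribute K, is in state W, is classified as Z1, presents with fever, is in state U, is in category J, is in category B1, is classified as B.
The only rule concluding "it is admitted" is R16, which needs "it is hypotensive"; that is never established.

No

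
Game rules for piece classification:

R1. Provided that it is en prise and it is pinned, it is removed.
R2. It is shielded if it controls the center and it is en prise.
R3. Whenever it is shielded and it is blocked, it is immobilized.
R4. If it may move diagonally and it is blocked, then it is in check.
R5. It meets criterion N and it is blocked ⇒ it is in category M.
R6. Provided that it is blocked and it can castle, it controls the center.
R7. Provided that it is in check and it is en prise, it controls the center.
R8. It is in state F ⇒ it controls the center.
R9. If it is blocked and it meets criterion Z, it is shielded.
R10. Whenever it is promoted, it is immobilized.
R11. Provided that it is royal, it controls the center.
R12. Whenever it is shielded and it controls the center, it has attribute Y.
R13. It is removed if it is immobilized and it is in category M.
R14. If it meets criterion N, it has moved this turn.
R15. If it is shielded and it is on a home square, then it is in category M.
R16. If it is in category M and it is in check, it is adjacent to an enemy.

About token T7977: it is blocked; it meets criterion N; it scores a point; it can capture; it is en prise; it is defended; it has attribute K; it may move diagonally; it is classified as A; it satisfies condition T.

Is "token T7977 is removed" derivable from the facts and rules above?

Yes

By R4 (it may move diagonally, it is blocked): it is in check.
By R5 (it meets criterion N, it is blocked): it is in category M.
By R7 (it is in check, it is en prise): it controls the center.
By R2 (it controls the center, it is en prise): it is shielded.
By R3 (it is shielded, it is blocked): it is immobilized.
By R13 (it is immobilized, it is in category M): it is removed.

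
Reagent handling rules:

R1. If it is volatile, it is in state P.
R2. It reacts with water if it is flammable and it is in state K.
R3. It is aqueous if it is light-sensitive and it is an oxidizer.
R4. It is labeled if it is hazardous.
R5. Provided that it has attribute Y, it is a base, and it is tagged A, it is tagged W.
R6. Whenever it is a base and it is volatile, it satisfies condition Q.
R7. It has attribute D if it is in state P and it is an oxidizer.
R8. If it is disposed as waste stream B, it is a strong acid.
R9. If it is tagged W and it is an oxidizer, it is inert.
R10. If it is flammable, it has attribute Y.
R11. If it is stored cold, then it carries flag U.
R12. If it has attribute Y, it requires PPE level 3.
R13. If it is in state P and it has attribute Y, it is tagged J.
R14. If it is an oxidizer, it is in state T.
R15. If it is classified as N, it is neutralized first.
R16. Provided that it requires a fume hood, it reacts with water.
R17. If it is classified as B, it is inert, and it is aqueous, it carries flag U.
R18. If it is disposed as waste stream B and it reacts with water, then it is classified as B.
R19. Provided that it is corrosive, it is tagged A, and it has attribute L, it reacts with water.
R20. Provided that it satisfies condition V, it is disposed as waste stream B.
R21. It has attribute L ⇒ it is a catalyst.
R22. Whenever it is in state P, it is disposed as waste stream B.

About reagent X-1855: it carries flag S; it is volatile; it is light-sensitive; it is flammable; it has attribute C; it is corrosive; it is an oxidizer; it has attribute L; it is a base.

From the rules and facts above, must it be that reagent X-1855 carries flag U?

No

Forward chaining from the given facts derives: is in state P, is aqueous, satisfies condition Q, has attribute D, has attribute Y, requires PPE level 3, is tagged J, is in state T, is a catalyst, is disposed as waste stream B, is a strong acid.
Rules concluding "it carries flag U": R11 needs "it is stored cold"; R17 needs "it is classified as B" — none of these are established.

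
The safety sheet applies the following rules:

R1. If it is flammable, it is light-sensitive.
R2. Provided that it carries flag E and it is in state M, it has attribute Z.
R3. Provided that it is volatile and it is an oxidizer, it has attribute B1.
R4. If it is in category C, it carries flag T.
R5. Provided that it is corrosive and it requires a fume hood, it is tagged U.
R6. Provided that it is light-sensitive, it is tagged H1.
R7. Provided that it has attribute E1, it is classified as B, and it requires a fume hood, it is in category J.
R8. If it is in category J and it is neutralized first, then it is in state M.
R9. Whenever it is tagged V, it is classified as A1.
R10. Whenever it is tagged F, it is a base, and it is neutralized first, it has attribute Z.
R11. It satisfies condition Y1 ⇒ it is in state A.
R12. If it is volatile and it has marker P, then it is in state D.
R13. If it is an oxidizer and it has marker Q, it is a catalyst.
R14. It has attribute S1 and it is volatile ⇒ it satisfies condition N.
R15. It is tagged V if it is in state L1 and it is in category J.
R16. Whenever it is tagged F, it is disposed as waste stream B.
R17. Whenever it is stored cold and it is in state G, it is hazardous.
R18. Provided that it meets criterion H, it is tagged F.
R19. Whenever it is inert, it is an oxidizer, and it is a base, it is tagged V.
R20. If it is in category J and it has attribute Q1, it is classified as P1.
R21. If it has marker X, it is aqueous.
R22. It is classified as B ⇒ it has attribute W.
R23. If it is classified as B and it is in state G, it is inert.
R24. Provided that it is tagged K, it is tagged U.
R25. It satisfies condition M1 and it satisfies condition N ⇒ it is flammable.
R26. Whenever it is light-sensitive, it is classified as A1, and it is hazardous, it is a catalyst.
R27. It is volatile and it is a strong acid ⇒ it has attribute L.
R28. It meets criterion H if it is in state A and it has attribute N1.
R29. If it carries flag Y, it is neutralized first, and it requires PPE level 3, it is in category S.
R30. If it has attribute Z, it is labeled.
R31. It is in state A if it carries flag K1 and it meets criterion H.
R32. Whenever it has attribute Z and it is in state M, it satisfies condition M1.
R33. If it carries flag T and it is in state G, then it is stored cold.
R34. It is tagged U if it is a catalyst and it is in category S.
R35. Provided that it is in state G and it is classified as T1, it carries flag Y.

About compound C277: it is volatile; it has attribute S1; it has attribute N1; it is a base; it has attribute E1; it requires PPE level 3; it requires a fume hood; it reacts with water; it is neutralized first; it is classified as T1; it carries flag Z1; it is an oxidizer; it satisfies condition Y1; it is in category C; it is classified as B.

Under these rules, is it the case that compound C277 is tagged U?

Forward chaining from the given facts derives: has attribute B1, carries flag T, is in category J, is in state M, is in state A, satisfies condition N, has attribute W, meets criterion H, is tagged F, has attribute Z, is disposed as waste stream B, is labeled, satisfies condition M1, is flammable, is light-sensitive, is tagged H1.
Rules concluding "it is tagged U": R5 needs "it is corrosive"; R24 needs "it is tagged K"; R34 needs "it is a catalyst" — none of these are established.

No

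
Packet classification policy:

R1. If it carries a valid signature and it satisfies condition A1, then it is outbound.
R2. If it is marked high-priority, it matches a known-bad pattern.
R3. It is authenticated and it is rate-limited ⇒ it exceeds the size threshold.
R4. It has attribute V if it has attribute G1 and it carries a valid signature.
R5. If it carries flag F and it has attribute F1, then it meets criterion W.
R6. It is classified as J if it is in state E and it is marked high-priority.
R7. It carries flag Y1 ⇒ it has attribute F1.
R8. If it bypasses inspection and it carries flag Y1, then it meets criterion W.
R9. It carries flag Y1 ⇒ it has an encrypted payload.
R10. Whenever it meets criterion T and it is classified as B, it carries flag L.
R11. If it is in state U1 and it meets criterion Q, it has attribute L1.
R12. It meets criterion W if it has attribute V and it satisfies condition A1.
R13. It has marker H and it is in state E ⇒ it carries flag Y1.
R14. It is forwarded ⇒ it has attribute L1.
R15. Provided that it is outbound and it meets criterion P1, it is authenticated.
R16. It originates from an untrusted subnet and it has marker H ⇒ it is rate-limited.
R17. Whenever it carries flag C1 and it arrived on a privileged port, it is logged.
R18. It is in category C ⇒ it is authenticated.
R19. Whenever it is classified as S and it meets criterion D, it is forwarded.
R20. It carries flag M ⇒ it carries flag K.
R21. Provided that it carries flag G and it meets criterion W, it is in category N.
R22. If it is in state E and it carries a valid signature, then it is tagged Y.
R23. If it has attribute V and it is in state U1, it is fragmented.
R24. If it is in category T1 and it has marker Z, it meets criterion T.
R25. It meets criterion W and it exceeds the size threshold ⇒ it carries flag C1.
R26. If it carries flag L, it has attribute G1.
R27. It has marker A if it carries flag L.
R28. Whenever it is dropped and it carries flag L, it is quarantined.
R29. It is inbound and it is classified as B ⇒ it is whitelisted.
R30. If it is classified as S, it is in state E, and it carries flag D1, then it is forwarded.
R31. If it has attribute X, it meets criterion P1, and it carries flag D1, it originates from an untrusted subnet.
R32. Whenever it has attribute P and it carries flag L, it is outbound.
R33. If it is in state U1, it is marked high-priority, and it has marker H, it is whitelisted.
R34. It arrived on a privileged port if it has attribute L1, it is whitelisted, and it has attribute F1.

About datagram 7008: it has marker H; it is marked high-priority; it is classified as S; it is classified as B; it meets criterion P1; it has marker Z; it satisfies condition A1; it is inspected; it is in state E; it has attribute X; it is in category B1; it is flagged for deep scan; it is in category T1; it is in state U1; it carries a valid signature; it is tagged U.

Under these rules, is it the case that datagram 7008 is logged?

No

Forward chaining from the given facts derives: is outbound, matches a known-bad pattern, is classified as J, carries flag Y1, is authenticated, is tagged Y, meets criterion T, is whitelisted, has attribute F1, has an encrypted payload, carries flag L, has attribute G1, has marker A, has attribute V, meets criterion W, is fragmented.
The only rule concluding "it is logged" is R17, which needs "it carries flag C1"; that is never established.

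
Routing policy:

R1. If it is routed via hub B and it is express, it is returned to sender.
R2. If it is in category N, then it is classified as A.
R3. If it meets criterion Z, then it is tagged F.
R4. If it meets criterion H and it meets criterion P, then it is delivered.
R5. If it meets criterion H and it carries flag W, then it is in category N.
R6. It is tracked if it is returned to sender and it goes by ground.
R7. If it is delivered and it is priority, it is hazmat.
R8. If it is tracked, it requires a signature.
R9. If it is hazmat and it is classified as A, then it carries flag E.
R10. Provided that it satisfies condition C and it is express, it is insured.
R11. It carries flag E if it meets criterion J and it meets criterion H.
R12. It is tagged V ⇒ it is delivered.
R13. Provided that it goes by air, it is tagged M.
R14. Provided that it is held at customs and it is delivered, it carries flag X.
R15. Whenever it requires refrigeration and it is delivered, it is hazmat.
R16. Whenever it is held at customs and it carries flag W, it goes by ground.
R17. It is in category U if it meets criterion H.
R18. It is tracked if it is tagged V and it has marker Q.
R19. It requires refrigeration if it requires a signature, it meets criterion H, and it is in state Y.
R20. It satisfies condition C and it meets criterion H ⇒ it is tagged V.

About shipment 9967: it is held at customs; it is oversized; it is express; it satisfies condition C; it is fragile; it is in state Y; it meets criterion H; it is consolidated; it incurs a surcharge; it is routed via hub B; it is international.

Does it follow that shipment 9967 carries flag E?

Forward chaining from the given facts derives: is returned to sender, is insured, is in category U, is tagged V, is delivered, carries flag X.
Rules concluding "it carries flag E": R9 needs "it is hazmat"; R11 needs "it meets criterion J" — none of these are established.

No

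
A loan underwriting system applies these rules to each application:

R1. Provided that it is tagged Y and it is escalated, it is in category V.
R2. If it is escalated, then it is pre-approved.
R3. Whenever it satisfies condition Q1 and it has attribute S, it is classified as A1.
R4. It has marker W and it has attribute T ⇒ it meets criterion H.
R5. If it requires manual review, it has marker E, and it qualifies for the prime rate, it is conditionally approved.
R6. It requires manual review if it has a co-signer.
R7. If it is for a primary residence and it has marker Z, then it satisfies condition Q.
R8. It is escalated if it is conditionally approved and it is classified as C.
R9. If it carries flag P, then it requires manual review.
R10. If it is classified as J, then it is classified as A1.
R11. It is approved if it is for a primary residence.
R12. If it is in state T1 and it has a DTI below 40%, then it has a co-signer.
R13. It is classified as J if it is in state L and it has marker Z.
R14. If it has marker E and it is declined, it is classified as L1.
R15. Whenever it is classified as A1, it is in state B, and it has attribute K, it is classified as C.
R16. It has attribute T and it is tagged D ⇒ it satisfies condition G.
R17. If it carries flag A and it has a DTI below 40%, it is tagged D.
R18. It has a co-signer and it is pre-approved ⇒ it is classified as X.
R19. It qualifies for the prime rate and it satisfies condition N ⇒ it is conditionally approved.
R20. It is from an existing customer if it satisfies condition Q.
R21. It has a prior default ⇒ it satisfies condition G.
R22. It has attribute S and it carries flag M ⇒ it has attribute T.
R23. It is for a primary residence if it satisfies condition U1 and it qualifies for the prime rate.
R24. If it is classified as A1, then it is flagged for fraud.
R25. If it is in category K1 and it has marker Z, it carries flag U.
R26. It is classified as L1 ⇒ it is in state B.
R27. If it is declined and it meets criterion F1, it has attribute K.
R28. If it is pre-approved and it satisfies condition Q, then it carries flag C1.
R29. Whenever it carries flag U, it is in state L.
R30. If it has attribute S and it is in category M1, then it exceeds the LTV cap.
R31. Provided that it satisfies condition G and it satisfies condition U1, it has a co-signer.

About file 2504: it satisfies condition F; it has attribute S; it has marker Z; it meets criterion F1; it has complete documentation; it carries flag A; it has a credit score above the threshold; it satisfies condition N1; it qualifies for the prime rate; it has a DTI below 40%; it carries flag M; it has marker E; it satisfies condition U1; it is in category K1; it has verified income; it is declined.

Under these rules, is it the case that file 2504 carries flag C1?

Yes

By R14 (it has marker E, it is declined): it is classified as L1.
By R17 (it carries flag A, it has a DTI below 40%): it is tagged D.
By R22 (it has attribute S, it carries flag M): it has attribute T.
By R23 (it satisfies condition U1, it qualifies for the prime rate): it is for a primary residence.
By R25 (it is in category K1, it has marker Z): it carries flag U.
By R26 (it is classified as L1): it is in state B.
By R27 (it is declined, it meets criterion F1): it has attribute K.
By R29 (it carries flag U): it is in state L.
By R7 (it is for a primary residence, it has marker Z): it satisfies condition Q.
By R13 (it is in state L, it has marker Z): it is classified as J.
By R16 (it has attribute T, it is tagged D): it satisfies condition G.
By R31 (it satisfies condition G, it satisfies condition U1): it has a co-signer.
By R6 (it has a co-signer): it requires manual review.
By R10 (it is classified as J): it is classified as A1.
By R15 (it is classified as A1, it is in state B, it has attribute K): it is classified as C.
By R5 (it requires manual review, it has marker E, it qualifies for the prime rate): it is conditionally approved.
By R8 (it is conditionally approved, it is classified as C): it is escalated.
By R2 (it is escalated): it is pre-approved.
By R28 (it is pre-approved, it satisfies condition Q): it carries flag C1.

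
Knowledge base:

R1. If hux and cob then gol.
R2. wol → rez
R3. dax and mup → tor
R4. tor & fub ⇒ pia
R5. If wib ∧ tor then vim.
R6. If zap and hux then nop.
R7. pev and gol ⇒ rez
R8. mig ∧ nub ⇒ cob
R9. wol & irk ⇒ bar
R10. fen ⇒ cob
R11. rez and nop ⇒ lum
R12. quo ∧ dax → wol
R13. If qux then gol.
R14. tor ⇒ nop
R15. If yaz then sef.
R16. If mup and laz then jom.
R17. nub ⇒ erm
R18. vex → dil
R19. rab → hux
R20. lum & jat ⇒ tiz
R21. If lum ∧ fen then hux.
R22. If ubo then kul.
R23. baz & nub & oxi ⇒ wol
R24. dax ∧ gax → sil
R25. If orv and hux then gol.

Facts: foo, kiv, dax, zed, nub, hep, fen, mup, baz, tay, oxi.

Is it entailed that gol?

Yes

tor  (by R3: dax, mup)
cob  (by R10: fen)
nop  (by R14: tor)
wol  (by R23: baz, nub, oxi)
rez  (by R2: wol)
lum  (by R11: rez, nop)
hux  (by R21: lum, fen)
gol  (by R1: hux, cob)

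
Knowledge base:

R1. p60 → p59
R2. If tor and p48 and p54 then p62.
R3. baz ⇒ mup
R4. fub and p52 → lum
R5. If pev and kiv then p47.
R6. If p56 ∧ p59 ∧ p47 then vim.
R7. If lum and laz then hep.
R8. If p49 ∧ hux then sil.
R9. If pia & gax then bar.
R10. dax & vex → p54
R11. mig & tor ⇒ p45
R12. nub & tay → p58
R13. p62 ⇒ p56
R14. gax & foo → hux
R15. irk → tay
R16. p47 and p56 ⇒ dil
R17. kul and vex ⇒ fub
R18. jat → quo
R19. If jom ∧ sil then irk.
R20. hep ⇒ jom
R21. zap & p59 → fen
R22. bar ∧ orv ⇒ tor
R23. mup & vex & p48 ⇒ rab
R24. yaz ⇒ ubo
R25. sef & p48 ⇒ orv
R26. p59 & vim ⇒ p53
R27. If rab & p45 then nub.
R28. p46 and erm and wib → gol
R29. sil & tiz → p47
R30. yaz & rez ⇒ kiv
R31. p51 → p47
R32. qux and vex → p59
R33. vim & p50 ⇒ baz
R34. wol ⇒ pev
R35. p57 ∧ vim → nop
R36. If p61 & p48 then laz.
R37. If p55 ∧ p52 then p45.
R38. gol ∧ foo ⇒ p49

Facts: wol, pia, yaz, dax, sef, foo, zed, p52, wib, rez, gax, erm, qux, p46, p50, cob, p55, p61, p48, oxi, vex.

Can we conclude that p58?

Forward chaining from the given facts derives: bar, p54, hux, ubo, orv, gol, kiv, p59, pev, laz, p45, p49, p47, sil, tor, p62, p56, dil, vim, p53, baz, mup, rab, nub.
The only rule concluding p58 is R12, which needs tay; that is never established.

No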